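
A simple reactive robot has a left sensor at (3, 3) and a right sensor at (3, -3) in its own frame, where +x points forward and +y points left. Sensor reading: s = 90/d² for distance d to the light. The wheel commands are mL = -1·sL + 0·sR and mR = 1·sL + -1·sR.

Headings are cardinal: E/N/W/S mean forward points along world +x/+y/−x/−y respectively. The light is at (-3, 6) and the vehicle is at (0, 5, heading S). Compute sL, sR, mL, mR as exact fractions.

45/26 45/8 -45/26 -405/104

left sensor world pos  = (3, 2); dL² = 52
right sensor world pos = (-3, 2); dR² = 16
sL = 90/52 = 45/26
sR = 90/16 = 45/8
mL = -1·sL + 0·sR = -45/26
mR = 1·sL + -1·sR = -405/104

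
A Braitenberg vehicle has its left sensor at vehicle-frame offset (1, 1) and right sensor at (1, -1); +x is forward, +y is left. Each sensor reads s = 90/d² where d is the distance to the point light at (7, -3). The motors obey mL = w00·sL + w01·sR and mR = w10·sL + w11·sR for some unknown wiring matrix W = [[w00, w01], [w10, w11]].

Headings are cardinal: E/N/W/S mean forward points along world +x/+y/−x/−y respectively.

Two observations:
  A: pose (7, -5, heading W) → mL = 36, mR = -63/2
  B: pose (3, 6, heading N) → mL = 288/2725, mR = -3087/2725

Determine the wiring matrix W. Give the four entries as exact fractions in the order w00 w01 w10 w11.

-1 1 -1 -1/2

obs A: pose=(7,-5,W) → sL=9, sR=45, mL=36, mR=-63/2
obs B: pose=(3,6,N) → sL=18/25, sR=90/109, mL=288/2725, mR=-3087/2725
sensor matrix S = [[9, 45], [18/25, 90/109]]; det S = -13608/545
solve [mL_A; mL_B] = S·[w00; w01] and [mR_A; mR_B] = S·[w10; w11]:
  w00 = -1, w01 = 1, w10 = -1, w11 = -1/2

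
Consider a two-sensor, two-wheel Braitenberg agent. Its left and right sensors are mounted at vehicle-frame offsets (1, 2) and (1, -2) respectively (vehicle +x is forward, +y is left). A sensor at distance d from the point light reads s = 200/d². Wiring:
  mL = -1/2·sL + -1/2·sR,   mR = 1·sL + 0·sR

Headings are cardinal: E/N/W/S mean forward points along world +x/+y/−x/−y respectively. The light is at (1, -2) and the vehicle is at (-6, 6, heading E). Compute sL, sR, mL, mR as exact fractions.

25/17 25/9 -325/153 25/17

left sensor world pos  = (-5, 8); dL² = 136
right sensor world pos = (-5, 4); dR² = 72
sL = 200/136 = 25/17
sR = 200/72 = 25/9
mL = -1/2·sL + -1/2·sR = -325/153
mR = 1·sL + 0·sR = 25/17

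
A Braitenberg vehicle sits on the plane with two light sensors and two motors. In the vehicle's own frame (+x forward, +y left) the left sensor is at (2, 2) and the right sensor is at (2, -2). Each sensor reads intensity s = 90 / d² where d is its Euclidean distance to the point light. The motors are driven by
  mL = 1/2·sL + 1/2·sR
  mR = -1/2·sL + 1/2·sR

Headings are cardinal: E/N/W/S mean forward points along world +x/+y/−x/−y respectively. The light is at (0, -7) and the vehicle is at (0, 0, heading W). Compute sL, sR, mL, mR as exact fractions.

90/29 18/17 1026/493 -504/493

left sensor world pos  = (-2, -2); dL² = 29
right sensor world pos = (-2, 2); dR² = 85
sL = 90/29 = 90/29
sR = 90/85 = 18/17
mL = 1/2·sL + 1/2·sR = 1026/493
mR = -1/2·sL + 1/2·sR = -504/493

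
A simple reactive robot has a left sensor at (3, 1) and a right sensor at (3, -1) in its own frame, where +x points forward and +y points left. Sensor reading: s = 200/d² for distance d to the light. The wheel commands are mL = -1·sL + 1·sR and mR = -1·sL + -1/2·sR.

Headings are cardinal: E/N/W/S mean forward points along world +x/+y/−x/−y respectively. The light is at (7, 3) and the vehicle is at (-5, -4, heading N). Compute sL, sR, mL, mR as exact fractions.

40/37 200/137 1920/5069 -9180/5069

left sensor world pos  = (-6, -1); dL² = 185
right sensor world pos = (-4, -1); dR² = 137
sL = 200/185 = 40/37
sR = 200/137 = 200/137
mL = -1·sL + 1·sR = 1920/5069
mR = -1·sL + -1/2·sR = -9180/5069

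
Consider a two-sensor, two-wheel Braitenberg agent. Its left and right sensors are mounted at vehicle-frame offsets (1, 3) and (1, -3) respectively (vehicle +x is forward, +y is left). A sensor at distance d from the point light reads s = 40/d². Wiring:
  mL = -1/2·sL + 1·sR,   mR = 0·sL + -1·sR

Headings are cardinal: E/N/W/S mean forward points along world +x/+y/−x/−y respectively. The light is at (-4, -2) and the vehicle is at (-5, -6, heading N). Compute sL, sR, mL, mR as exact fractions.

8/5 40/13 148/65 -40/13

left sensor world pos  = (-8, -5); dL² = 25
right sensor world pos = (-2, -5); dR² = 13
sL = 40/25 = 8/5
sR = 40/13 = 40/13
mL = -1/2·sL + 1·sR = 148/65
mR = 0·sL + -1·sR = -40/13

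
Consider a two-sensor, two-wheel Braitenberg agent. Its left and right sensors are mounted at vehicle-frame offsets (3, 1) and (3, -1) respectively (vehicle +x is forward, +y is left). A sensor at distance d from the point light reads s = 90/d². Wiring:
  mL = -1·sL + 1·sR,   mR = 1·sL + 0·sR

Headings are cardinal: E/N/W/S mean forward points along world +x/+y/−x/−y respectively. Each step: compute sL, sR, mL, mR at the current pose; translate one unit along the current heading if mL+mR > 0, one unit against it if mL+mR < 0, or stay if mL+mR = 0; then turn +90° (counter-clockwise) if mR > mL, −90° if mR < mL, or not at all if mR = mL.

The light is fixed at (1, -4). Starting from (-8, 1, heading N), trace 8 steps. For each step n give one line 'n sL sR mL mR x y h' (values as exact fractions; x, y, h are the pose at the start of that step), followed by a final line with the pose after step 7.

0 45/82 45/64 405/2624 45/82 -8 1 N
1 90/169 90/193 -2160/32617 90/169 -8 2 W
2 1 9/13 -4/13 1 -9 2 S
3 18/17 18/13 72/221 18/17 -9 1 E
4 45/82 45/64 405/2624 45/82 -8 1 N
5 90/169 90/193 -2160/32617 90/169 -8 2 W
6 1 9/13 -4/13 1 -9 2 S
7 18/17 18/13 72/221 18/17 -9 1 E
final -8 1 N

n=0: pose=(-8,1,N); sL=45/82, sR=45/64; mL=405/2624, mR=45/82; mL+mR=45/64 → advance +1; mR−mL=1035/2624 → turn +1·90°
n=1: pose=(-8,2,W); sL=90/169, sR=90/193; mL=-2160/32617, mR=90/169; mL+mR=90/193 → advance +1; mR−mL=19530/32617 → turn +1·90°
n=2: pose=(-9,2,S); sL=1, sR=9/13; mL=-4/13, mR=1; mL+mR=9/13 → advance +1; mR−mL=17/13 → turn +1·90°
n=3: pose=(-9,1,E); sL=18/17, sR=18/13; mL=72/221, mR=18/17; mL+mR=18/13 → advance +1; mR−mL=162/221 → turn +1·90°
n=4: pose=(-8,1,N); sL=45/82, sR=45/64; mL=405/2624, mR=45/82; mL+mR=45/64 → advance +1; mR−mL=1035/2624 → turn +1·90°
n=5: pose=(-8,2,W); sL=90/169, sR=90/193; mL=-2160/32617, mR=90/169; mL+mR=90/193 → advance +1; mR−mL=19530/32617 → turn +1·90°
n=6: pose=(-9,2,S); sL=1, sR=9/13; mL=-4/13, mR=1; mL+mR=9/13 → advance +1; mR−mL=17/13 → turn +1·90°
n=7: pose=(-9,1,E); sL=18/17, sR=18/13; mL=72/221, mR=18/17; mL+mR=18/13 → advance +1; mR−mL=162/221 → turn +1·90°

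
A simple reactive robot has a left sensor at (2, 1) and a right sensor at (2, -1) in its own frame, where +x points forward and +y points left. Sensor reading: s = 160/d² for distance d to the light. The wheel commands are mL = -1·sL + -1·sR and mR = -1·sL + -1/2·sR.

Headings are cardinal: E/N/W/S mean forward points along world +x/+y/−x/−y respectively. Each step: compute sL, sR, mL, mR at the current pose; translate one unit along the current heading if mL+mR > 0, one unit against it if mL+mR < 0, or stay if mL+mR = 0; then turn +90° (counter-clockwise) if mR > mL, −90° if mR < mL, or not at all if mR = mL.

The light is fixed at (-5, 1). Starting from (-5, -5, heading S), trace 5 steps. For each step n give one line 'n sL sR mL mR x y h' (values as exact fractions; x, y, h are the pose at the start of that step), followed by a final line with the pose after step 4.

0 32/13 32/13 -64/13 -48/13 -5 -5 S
1 8 4 -12 -10 -5 -4 E
2 160/13 160/9 -3520/117 -2480/117 -6 -4 N
3 80/29 80/17 -3680/493 -2520/493 -6 -5 W
4 32/13 32/13 -64/13 -48/13 -5 -5 S
final -5 -4 E

n=0: pose=(-5,-5,S); sL=32/13, sR=32/13; mL=-64/13, mR=-48/13; mL+mR=-112/13 → advance -1; mR−mL=16/13 → turn +1·90°
n=1: pose=(-5,-4,E); sL=8, sR=4; mL=-12, mR=-10; mL+mR=-22 → advance -1; mR−mL=2 → turn +1·90°
n=2: pose=(-6,-4,N); sL=160/13, sR=160/9; mL=-3520/117, mR=-2480/117; mL+mR=-2000/39 → advance -1; mR−mL=80/9 → turn +1·90°
n=3: pose=(-6,-5,W); sL=80/29, sR=80/17; mL=-3680/493, mR=-2520/493; mL+mR=-6200/493 → advance -1; mR−mL=40/17 → turn +1·90°
n=4: pose=(-5,-5,S); sL=32/13, sR=32/13; mL=-64/13, mR=-48/13; mL+mR=-112/13 → advance -1; mR−mL=16/13 → turn +1·90°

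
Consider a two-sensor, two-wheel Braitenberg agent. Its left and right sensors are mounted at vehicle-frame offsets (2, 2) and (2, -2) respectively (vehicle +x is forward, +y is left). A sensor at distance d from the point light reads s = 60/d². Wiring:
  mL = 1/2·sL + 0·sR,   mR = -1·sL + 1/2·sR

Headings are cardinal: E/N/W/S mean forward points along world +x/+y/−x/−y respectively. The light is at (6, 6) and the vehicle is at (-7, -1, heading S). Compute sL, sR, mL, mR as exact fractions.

left sensor world pos  = (-5, -3); dL² = 202
right sensor world pos = (-9, -3); dR² = 306
sL = 60/202 = 30/101
sR = 60/306 = 10/51
mL = 1/2·sL + 0·sR = 15/101
mR = -1·sL + 1/2·sR = -1025/5151

30/101 10/51 15/101 -1025/5151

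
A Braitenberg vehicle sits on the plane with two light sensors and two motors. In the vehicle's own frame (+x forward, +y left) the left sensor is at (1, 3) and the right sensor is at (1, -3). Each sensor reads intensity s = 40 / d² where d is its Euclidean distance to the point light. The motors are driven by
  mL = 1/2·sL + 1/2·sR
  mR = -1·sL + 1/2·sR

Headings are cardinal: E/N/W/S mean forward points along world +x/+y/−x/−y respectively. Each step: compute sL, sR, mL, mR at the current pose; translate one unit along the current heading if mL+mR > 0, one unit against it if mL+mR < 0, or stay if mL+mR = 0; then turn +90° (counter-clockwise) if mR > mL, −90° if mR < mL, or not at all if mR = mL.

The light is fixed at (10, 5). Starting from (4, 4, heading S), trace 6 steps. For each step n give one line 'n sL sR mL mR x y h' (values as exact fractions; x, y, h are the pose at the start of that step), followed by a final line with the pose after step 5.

n=0: pose=(4,4,S); sL=40/13, sR=8/17; mL=392/221, mR=-628/221; mL+mR=-236/221 → advance -1; mR−mL=-60/13 → turn -1·90°
n=1: pose=(4,5,W); sL=20/29, sR=20/29; mL=20/29, mR=-10/29; mL+mR=10/29 → advance +1; mR−mL=-30/29 → turn -1·90°
n=2: pose=(3,5,N); sL=40/101, sR=40/17; mL=2360/1717, mR=1340/1717; mL+mR=3700/1717 → advance +1; mR−mL=-60/101 → turn -1·90°
n=3: pose=(3,6,E); sL=10/13, sR=1; mL=23/26, mR=-7/26; mL+mR=8/13 → advance +1; mR−mL=-15/13 → turn -1·90°
n=4: pose=(4,6,S); sL=40/9, sR=40/81; mL=200/81, mR=-340/81; mL+mR=-140/81 → advance -1; mR−mL=-20/3 → turn -1·90°
n=5: pose=(4,7,W); sL=4/5, sR=20/37; mL=124/185, mR=-98/185; mL+mR=26/185 → advance +1; mR−mL=-6/5 → turn -1·90°

0 40/13 8/17 392/221 -628/221 4 4 S
1 20/29 20/29 20/29 -10/29 4 5 W
2 40/101 40/17 2360/1717 1340/1717 3 5 N
3 10/13 1 23/26 -7/26 3 6 E
4 40/9 40/81 200/81 -340/81 4 6 S
5 4/5 20/37 124/185 -98/185 4 7 W
final 3 7 N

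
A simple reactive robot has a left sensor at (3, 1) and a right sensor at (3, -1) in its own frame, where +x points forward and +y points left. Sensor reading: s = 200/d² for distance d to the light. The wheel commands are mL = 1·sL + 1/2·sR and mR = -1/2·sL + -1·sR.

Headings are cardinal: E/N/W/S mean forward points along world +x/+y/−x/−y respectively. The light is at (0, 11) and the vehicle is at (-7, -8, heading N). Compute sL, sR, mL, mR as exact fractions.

5/8 50/73 565/584 -1165/1168

left sensor world pos  = (-8, -5); dL² = 320
right sensor world pos = (-6, -5); dR² = 292
sL = 200/320 = 5/8
sR = 200/292 = 50/73
mL = 1·sL + 1/2·sR = 565/584
mR = -1/2·sL + -1·sR = -1165/1168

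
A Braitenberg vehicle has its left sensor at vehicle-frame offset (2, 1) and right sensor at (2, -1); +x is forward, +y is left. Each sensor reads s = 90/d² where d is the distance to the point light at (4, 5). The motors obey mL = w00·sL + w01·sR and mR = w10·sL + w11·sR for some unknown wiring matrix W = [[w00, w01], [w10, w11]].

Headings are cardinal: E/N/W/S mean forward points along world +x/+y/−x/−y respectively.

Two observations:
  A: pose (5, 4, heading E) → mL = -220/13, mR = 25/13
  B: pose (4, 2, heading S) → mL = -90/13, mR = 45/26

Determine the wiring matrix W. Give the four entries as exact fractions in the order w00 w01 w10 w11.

-1 -1 -1/2 1

obs A: pose=(5,4,E) → sL=10, sR=90/13, mL=-220/13, mR=25/13
obs B: pose=(4,2,S) → sL=45/13, sR=45/13, mL=-90/13, mR=45/26
sensor matrix S = [[10, 90/13], [45/13, 45/13]]; det S = 1800/169
solve [mL_A; mL_B] = S·[w00; w01] and [mR_A; mR_B] = S·[w10; w11]:
  w00 = -1, w01 = -1, w10 = -1/2, w11 = 1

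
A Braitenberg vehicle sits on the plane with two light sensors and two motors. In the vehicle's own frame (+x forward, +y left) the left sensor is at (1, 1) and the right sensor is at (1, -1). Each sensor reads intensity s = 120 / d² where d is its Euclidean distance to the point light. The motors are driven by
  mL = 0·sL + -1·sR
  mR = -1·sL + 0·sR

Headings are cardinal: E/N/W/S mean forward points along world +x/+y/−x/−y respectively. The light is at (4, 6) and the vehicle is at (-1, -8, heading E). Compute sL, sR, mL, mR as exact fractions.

24/37 120/241 -120/241 -24/37

left sensor world pos  = (0, -7); dL² = 185
right sensor world pos = (0, -9); dR² = 241
sL = 120/185 = 24/37
sR = 120/241 = 120/241
mL = 0·sL + -1·sR = -120/241
mR = -1·sL + 0·sR = -24/37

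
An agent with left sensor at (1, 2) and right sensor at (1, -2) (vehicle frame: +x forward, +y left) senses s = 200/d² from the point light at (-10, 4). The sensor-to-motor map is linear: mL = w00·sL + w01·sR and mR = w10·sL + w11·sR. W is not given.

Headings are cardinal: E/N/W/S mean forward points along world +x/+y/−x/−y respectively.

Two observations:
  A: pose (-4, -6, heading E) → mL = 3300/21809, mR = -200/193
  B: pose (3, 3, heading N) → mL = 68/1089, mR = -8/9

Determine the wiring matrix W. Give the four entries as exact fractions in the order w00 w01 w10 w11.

-1/2 1 0 -1

obs A: pose=(-4,-6,E) → sL=200/113, sR=200/193, mL=3300/21809, mR=-200/193
obs B: pose=(3,3,N) → sL=200/121, sR=8/9, mL=68/1089, mR=-8/9
sensor matrix S = [[200/113, 200/193], [200/121, 8/9]]; det S = -3315200/23750001
solve [mL_A; mL_B] = S·[w00; w01] and [mR_A; mR_B] = S·[w10; w11]:
  w00 = -1/2, w01 = 1, w10 = 0, w11 = -1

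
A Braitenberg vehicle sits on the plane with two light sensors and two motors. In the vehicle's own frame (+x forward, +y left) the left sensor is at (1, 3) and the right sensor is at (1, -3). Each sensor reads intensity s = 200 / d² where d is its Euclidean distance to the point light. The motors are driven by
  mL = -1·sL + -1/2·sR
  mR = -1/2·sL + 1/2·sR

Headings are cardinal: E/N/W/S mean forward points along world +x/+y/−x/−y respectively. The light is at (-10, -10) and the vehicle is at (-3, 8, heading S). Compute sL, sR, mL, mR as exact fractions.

left sensor world pos  = (0, 7); dL² = 389
right sensor world pos = (-6, 7); dR² = 305
sL = 200/389 = 200/389
sR = 200/305 = 40/61
mL = -1·sL + -1/2·sR = -19980/23729
mR = -1/2·sL + 1/2·sR = 1680/23729

200/389 40/61 -19980/23729 1680/23729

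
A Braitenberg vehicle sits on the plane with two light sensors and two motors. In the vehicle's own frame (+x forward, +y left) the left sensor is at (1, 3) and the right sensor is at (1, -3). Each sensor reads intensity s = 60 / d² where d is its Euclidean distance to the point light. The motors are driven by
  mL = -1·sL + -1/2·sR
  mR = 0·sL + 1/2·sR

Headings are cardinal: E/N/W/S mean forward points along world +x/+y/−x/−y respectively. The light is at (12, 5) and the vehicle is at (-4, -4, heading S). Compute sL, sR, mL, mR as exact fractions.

60/269 60/461 -35730/124009 30/461

left sensor world pos  = (-1, -5); dL² = 269
right sensor world pos = (-7, -5); dR² = 461
sL = 60/269 = 60/269
sR = 60/461 = 60/461
mL = -1·sL + -1/2·sR = -35730/124009
mR = 0·sL + 1/2·sR = 30/461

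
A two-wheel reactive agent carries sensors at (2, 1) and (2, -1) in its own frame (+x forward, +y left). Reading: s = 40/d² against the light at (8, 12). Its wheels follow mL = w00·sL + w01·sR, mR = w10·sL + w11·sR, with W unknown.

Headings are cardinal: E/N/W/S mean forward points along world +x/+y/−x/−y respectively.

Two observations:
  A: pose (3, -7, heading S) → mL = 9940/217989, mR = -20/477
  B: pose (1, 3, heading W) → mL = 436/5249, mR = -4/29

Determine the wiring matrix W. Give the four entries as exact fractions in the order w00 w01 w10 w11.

obs A: pose=(3,-7,S) → sL=40/457, sR=40/477, mL=9940/217989, mR=-20/477
obs B: pose=(1,3,W) → sL=40/181, sR=8/29, mL=436/5249, mR=-4/29
sensor matrix S = [[40/457, 40/477], [40/181, 8/29]]; det S = 6423040/1144224261
solve [mL_A; mL_B] = S·[w00; w01] and [mR_A; mR_B] = S·[w10; w11]:
  w00 = 1, w01 = -1/2, w10 = 0, w11 = -1/2

1 -1/2 0 -1/2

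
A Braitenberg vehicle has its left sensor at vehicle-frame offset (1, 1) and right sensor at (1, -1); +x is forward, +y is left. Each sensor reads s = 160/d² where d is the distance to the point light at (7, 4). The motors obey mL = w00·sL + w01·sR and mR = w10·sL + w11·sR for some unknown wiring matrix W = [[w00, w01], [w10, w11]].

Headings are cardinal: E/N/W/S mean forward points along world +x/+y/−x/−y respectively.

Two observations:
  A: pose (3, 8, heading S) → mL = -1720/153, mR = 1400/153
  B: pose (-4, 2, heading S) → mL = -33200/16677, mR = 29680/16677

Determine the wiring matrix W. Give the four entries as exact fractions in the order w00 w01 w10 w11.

obs A: pose=(3,8,S) → sL=80/9, sR=80/17, mL=-1720/153, mR=1400/153
obs B: pose=(-4,2,S) → sL=160/109, sR=160/153, mL=-33200/16677, mR=29680/16677
sensor matrix S = [[80/9, 80/17], [160/109, 160/153]]; det S = 358400/150093
solve [mL_A; mL_B] = S·[w00; w01] and [mR_A; mR_B] = S·[w10; w11]:
  w00 = -1, w01 = -1/2, w10 = 1/2, w11 = 1

-1 -1/2 1/2 1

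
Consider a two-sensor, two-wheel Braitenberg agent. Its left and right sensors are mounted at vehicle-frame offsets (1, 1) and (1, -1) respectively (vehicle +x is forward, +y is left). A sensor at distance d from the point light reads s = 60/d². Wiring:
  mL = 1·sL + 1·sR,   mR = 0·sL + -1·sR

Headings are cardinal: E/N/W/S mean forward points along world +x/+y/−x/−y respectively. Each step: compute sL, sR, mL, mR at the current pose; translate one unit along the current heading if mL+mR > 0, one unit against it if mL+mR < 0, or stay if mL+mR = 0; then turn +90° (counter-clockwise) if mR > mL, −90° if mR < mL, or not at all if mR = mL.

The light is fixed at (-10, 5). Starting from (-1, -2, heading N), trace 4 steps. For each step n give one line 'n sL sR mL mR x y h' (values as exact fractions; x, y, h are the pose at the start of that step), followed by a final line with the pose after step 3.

0 3/5 15/34 177/170 -15/34 -1 -2 N
1 12/25 60/149 3288/3725 -60/149 -1 -1 E
2 6/17 6/13 180/221 -6/13 0 -1 S
3 12/29 20/39 1048/1131 -20/39 0 -2 W
final -1 -2 N

n=0: pose=(-1,-2,N); sL=3/5, sR=15/34; mL=177/170, mR=-15/34; mL+mR=3/5 → advance +1; mR−mL=-126/85 → turn -1·90°
n=1: pose=(-1,-1,E); sL=12/25, sR=60/149; mL=3288/3725, mR=-60/149; mL+mR=12/25 → advance +1; mR−mL=-4788/3725 → turn -1·90°
n=2: pose=(0,-1,S); sL=6/17, sR=6/13; mL=180/221, mR=-6/13; mL+mR=6/17 → advance +1; mR−mL=-282/221 → turn -1·90°
n=3: pose=(0,-2,W); sL=12/29, sR=20/39; mL=1048/1131, mR=-20/39; mL+mR=12/29 → advance +1; mR−mL=-1628/1131 → turn -1·90°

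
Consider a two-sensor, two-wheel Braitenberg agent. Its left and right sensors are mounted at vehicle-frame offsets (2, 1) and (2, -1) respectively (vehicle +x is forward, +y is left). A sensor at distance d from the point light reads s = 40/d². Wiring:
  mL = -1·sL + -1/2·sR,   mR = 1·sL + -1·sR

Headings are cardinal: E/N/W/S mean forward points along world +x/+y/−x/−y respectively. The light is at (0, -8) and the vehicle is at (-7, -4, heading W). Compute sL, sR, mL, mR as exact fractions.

left sensor world pos  = (-9, -5); dL² = 90
right sensor world pos = (-9, -3); dR² = 106
sL = 40/90 = 4/9
sR = 40/106 = 20/53
mL = -1·sL + -1/2·sR = -302/477
mR = 1·sL + -1·sR = 32/477

4/9 20/53 -302/477 32/477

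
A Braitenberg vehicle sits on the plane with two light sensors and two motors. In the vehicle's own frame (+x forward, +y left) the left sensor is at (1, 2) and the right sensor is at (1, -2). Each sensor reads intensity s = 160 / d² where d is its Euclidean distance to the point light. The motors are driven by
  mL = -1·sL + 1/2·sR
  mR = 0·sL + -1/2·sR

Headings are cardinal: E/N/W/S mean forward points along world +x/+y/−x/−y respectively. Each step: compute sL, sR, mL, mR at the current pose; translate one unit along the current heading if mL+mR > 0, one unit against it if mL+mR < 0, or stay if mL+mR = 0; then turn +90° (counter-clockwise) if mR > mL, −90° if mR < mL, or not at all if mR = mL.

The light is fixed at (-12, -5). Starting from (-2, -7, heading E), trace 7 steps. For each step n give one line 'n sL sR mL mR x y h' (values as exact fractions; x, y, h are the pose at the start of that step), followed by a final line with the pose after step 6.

n=0: pose=(-2,-7,E); sL=160/121, sR=160/137; mL=-12240/16577, mR=-80/137; mL+mR=-160/121 → advance -1; mR−mL=2560/16577 → turn +1·90°
n=1: pose=(-3,-7,N); sL=16/5, sR=80/61; mL=-776/305, mR=-40/61; mL+mR=-16/5 → advance -1; mR−mL=576/305 → turn +1·90°
n=2: pose=(-3,-8,W); sL=160/89, sR=32/13; mL=-656/1157, mR=-16/13; mL+mR=-160/89 → advance -1; mR−mL=-768/1157 → turn -1·90°
n=3: pose=(-2,-8,N); sL=40/17, sR=40/37; mL=-1140/629, mR=-20/37; mL+mR=-40/17 → advance -1; mR−mL=800/629 → turn +1·90°
n=4: pose=(-2,-9,W); sL=160/117, sR=32/17; mL=-848/1989, mR=-16/17; mL+mR=-160/117 → advance -1; mR−mL=-1024/1989 → turn -1·90°
n=5: pose=(-1,-9,N); sL=16/9, sR=80/89; mL=-1064/801, mR=-40/89; mL+mR=-16/9 → advance -1; mR−mL=704/801 → turn +1·90°
n=6: pose=(-1,-10,W); sL=160/149, sR=160/109; mL=-5520/16241, mR=-80/109; mL+mR=-160/149 → advance -1; mR−mL=-6400/16241 → turn -1·90°

0 160/121 160/137 -12240/16577 -80/137 -2 -7 E
1 16/5 80/61 -776/305 -40/61 -3 -7 N
2 160/89 32/13 -656/1157 -16/13 -3 -8 W
3 40/17 40/37 -1140/629 -20/37 -2 -8 N
4 160/117 32/17 -848/1989 -16/17 -2 -9 W
5 16/9 80/89 -1064/801 -40/89 -1 -9 N
6 160/149 160/109 -5520/16241 -80/109 -1 -10 W
final 0 -10 N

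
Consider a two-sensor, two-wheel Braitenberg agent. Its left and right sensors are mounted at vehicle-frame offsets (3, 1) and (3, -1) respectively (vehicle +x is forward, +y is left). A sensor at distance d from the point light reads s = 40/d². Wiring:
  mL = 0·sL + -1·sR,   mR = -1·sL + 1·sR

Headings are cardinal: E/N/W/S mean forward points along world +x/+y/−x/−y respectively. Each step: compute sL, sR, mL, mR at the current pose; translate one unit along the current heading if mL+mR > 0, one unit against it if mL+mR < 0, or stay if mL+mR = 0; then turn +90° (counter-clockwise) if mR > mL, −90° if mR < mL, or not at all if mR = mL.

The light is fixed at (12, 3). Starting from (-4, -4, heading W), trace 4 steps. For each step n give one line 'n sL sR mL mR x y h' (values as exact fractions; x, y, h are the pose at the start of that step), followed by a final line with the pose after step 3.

0 8/85 40/397 -40/397 224/33745 -4 -4 W
1 5/37 10/89 -10/89 -75/3293 -3 -4 S
2 40/169 40/193 -40/193 -960/32617 -3 -3 E
3 20/149 20/117 -20/117 640/17433 -4 -3 N
final -4 -4 W

n=0: pose=(-4,-4,W); sL=8/85, sR=40/397; mL=-40/397, mR=224/33745; mL+mR=-8/85 → advance -1; mR−mL=3624/33745 → turn +1·90°
n=1: pose=(-3,-4,S); sL=5/37, sR=10/89; mL=-10/89, mR=-75/3293; mL+mR=-5/37 → advance -1; mR−mL=295/3293 → turn +1·90°
n=2: pose=(-3,-3,E); sL=40/169, sR=40/193; mL=-40/193, mR=-960/32617; mL+mR=-40/169 → advance -1; mR−mL=5800/32617 → turn +1·90°
n=3: pose=(-4,-3,N); sL=20/149, sR=20/117; mL=-20/117, mR=640/17433; mL+mR=-20/149 → advance -1; mR−mL=3620/17433 → turn +1·90°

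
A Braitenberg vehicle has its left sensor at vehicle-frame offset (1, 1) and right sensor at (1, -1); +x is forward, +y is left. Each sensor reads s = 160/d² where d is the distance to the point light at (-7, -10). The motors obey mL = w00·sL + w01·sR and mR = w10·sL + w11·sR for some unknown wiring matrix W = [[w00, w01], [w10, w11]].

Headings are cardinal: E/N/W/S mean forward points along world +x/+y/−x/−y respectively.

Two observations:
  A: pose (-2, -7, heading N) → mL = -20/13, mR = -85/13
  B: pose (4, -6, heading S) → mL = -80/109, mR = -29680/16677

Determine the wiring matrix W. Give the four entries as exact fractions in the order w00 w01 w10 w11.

obs A: pose=(-2,-7,N) → sL=5, sR=40/13, mL=-20/13, mR=-85/13
obs B: pose=(4,-6,S) → sL=160/153, sR=160/109, mL=-80/109, mR=-29680/16677
sensor matrix S = [[5, 40/13], [160/153, 160/109]]; det S = 893600/216801
solve [mL_A; mL_B] = S·[w00; w01] and [mR_A; mR_B] = S·[w10; w11]:
  w00 = 0, w01 = -1/2, w10 = -1, w11 = -1/2

0 -1/2 -1 -1/2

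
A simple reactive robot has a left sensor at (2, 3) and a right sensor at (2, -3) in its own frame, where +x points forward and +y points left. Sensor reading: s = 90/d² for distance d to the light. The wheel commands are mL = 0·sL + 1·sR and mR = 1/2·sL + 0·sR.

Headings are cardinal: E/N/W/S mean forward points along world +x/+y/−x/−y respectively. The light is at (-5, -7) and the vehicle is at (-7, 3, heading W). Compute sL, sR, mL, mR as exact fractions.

18/13 18/37 18/37 9/13

left sensor world pos  = (-9, 0); dL² = 65
right sensor world pos = (-9, 6); dR² = 185
sL = 90/65 = 18/13
sR = 90/185 = 18/37
mL = 0·sL + 1·sR = 18/37
mR = 1/2·sL + 0·sR = 9/13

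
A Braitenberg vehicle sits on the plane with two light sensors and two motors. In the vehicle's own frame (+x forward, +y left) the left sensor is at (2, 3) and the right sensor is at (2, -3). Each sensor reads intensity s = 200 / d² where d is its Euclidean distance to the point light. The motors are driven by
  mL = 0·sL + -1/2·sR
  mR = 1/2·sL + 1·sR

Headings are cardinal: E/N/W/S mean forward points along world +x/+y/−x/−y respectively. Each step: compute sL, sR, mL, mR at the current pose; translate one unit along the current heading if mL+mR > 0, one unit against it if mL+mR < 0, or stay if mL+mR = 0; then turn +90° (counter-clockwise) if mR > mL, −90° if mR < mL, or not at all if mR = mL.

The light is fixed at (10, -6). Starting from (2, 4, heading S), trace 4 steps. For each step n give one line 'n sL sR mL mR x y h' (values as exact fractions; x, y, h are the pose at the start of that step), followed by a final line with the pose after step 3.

n=0: pose=(2,4,S); sL=200/89, sR=40/37; mL=-20/37, mR=7260/3293; mL+mR=5480/3293 → advance +1; mR−mL=9040/3293 → turn +1·90°
n=1: pose=(2,3,E); sL=10/9, sR=25/9; mL=-25/18, mR=10/3; mL+mR=35/18 → advance +1; mR−mL=85/18 → turn +1·90°
n=2: pose=(3,3,N); sL=200/221, sR=200/137; mL=-100/137, mR=57900/30277; mL+mR=35800/30277 → advance +1; mR−mL=80000/30277 → turn +1·90°
n=3: pose=(3,4,W); sL=20/13, sR=4/5; mL=-2/5, mR=102/65; mL+mR=76/65 → advance +1; mR−mL=128/65 → turn +1·90°

0 200/89 40/37 -20/37 7260/3293 2 4 S
1 10/9 25/9 -25/18 10/3 2 3 E
2 200/221 200/137 -100/137 57900/30277 3 3 N
3 20/13 4/5 -2/5 102/65 3 4 W
final 2 4 S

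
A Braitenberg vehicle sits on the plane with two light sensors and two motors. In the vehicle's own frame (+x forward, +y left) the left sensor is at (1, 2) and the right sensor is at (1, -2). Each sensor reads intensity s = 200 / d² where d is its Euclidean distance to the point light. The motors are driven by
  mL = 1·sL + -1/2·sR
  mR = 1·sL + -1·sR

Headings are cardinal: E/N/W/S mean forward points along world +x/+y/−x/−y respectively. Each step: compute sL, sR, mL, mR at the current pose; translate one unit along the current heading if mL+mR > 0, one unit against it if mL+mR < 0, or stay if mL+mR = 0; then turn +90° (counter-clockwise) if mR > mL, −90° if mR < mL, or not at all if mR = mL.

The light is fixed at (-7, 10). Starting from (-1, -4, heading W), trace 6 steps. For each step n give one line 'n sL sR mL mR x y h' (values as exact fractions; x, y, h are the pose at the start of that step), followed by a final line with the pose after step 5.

0 200/281 200/169 5700/47489 -22400/47489 -1 -4 W
1 100/97 4/5 306/485 112/485 0 -4 N
2 40/37 200/289 7860/10693 4160/10693 0 -3 E
3 25/37 25/29 525/2146 -200/1073 1 -3 S
4 40/61 200/193 1620/11773 -4480/11773 1 -4 W
5 100/109 20/29 1810/3161 720/3161 2 -4 N
final 2 -3 E

n=0: pose=(-1,-4,W); sL=200/281, sR=200/169; mL=5700/47489, mR=-22400/47489; mL+mR=-16700/47489 → advance -1; mR−mL=-100/169 → turn -1·90°
n=1: pose=(0,-4,N); sL=100/97, sR=4/5; mL=306/485, mR=112/485; mL+mR=418/485 → advance +1; mR−mL=-2/5 → turn -1·90°
n=2: pose=(0,-3,E); sL=40/37, sR=200/289; mL=7860/10693, mR=4160/10693; mL+mR=12020/10693 → advance +1; mR−mL=-100/289 → turn -1·90°
n=3: pose=(1,-3,S); sL=25/37, sR=25/29; mL=525/2146, mR=-200/1073; mL+mR=125/2146 → advance +1; mR−mL=-25/58 → turn -1·90°
n=4: pose=(1,-4,W); sL=40/61, sR=200/193; mL=1620/11773, mR=-4480/11773; mL+mR=-2860/11773 → advance -1; mR−mL=-100/193 → turn -1·90°
n=5: pose=(2,-4,N); sL=100/109, sR=20/29; mL=1810/3161, mR=720/3161; mL+mR=2530/3161 → advance +1; mR−mL=-10/29 → turn -1·90°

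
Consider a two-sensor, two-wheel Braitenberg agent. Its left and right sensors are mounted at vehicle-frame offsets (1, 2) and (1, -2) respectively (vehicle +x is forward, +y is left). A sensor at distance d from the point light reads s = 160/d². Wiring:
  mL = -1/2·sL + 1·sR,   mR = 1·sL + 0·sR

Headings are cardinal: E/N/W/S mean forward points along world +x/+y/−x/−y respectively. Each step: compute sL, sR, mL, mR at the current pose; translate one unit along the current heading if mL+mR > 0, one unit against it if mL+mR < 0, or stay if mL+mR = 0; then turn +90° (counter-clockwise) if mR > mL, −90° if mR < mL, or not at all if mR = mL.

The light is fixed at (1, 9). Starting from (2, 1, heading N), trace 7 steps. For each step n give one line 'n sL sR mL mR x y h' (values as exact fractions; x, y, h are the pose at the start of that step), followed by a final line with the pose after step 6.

0 16/5 80/29 168/145 16/5 2 1 N
1 160/81 32/5 2192/405 160/81 2 2 W
2 4 4 2 4 1 2 N
3 32/13 160/17 1808/221 32/13 1 3 W
4 80/17 80/13 840/221 80/17 0 3 N
5 160/53 160/13 7440/689 160/53 0 4 W
6 5 10 15/2 5 -1 4 N
final -1 5 E

n=0: pose=(2,1,N); sL=16/5, sR=80/29; mL=168/145, mR=16/5; mL+mR=632/145 → advance +1; mR−mL=296/145 → turn +1·90°
n=1: pose=(2,2,W); sL=160/81, sR=32/5; mL=2192/405, mR=160/81; mL+mR=2992/405 → advance +1; mR−mL=-464/135 → turn -1·90°
n=2: pose=(1,2,N); sL=4, sR=4; mL=2, mR=4; mL+mR=6 → advance +1; mR−mL=2 → turn +1·90°
n=3: pose=(1,3,W); sL=32/13, sR=160/17; mL=1808/221, mR=32/13; mL+mR=2352/221 → advance +1; mR−mL=-1264/221 → turn -1·90°
n=4: pose=(0,3,N); sL=80/17, sR=80/13; mL=840/221, mR=80/17; mL+mR=1880/221 → advance +1; mR−mL=200/221 → turn +1·90°
n=5: pose=(0,4,W); sL=160/53, sR=160/13; mL=7440/689, mR=160/53; mL+mR=9520/689 → advance +1; mR−mL=-5360/689 → turn -1·90°
n=6: pose=(-1,4,N); sL=5, sR=10; mL=15/2, mR=5; mL+mR=25/2 → advance +1; mR−mL=-5/2 → turn -1·90°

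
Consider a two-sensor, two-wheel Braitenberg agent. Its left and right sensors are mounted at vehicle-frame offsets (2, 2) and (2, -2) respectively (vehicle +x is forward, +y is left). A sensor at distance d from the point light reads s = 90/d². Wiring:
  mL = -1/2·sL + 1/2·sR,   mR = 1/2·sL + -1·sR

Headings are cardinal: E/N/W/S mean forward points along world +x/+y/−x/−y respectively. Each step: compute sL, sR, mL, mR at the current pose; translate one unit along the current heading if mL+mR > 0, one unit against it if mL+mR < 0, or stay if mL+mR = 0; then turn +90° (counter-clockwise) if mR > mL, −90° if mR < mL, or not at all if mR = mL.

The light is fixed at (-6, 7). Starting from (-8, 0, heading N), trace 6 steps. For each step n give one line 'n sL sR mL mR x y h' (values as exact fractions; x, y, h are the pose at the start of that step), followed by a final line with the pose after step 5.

n=0: pose=(-8,0,N); sL=90/41, sR=18/5; mL=144/205, mR=-513/205; mL+mR=-9/5 → advance -1; mR−mL=-657/205 → turn -1·90°
n=1: pose=(-8,-1,E); sL=5/2, sR=9/10; mL=-4/5, mR=7/20; mL+mR=-9/20 → advance -1; mR−mL=23/20 → turn +1·90°
n=2: pose=(-9,-1,N); sL=90/61, sR=90/37; mL=1080/2257, mR=-3825/2257; mL+mR=-45/37 → advance -1; mR−mL=-4905/2257 → turn -1·90°
n=3: pose=(-9,-2,E); sL=9/5, sR=45/61; mL=-162/305, mR=99/610; mL+mR=-45/122 → advance -1; mR−mL=423/610 → turn +1·90°
n=4: pose=(-10,-2,N); sL=18/17, sR=90/53; mL=288/901, mR=-1053/901; mL+mR=-45/53 → advance -1; mR−mL=-1341/901 → turn -1·90°
n=5: pose=(-10,-3,E); sL=45/34, sR=45/74; mL=-225/629, mR=135/2516; mL+mR=-45/148 → advance -1; mR−mL=1035/2516 → turn +1·90°

0 90/41 18/5 144/205 -513/205 -8 0 N
1 5/2 9/10 -4/5 7/20 -8 -1 E
2 90/61 90/37 1080/2257 -3825/2257 -9 -1 N
3 9/5 45/61 -162/305 99/610 -9 -2 E
4 18/17 90/53 288/901 -1053/901 -10 -2 N
5 45/34 45/74 -225/629 135/2516 -10 -3 E
final -11 -3 N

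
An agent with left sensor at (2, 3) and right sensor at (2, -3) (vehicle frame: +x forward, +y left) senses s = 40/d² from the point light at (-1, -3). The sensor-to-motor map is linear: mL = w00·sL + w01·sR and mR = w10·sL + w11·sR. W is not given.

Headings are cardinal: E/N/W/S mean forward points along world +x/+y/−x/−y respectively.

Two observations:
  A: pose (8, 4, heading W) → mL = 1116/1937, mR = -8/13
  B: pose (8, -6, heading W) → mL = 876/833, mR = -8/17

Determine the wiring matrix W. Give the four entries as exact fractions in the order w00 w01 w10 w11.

1/2 1 -1 0

obs A: pose=(8,4,W) → sL=8/13, sR=40/149, mL=1116/1937, mR=-8/13
obs B: pose=(8,-6,W) → sL=8/17, sR=40/49, mL=876/833, mR=-8/17
sensor matrix S = [[8/13, 40/149], [8/17, 40/49]]; det S = 606720/1613521
solve [mL_A; mL_B] = S·[w00; w01] and [mR_A; mR_B] = S·[w10; w11]:
  w00 = 1/2, w01 = 1, w10 = -1, w11 = 0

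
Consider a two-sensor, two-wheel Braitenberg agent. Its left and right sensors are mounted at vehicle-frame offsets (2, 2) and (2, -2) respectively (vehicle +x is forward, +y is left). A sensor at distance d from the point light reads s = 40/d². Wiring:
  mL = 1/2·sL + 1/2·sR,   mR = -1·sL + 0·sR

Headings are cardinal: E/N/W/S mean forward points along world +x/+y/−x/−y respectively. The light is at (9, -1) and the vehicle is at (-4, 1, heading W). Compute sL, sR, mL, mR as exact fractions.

8/45 40/241 1864/10845 -8/45

left sensor world pos  = (-6, -1); dL² = 225
right sensor world pos = (-6, 3); dR² = 241
sL = 40/225 = 8/45
sR = 40/241 = 40/241
mL = 1/2·sL + 1/2·sR = 1864/10845
mR = -1·sL + 0·sR = -8/45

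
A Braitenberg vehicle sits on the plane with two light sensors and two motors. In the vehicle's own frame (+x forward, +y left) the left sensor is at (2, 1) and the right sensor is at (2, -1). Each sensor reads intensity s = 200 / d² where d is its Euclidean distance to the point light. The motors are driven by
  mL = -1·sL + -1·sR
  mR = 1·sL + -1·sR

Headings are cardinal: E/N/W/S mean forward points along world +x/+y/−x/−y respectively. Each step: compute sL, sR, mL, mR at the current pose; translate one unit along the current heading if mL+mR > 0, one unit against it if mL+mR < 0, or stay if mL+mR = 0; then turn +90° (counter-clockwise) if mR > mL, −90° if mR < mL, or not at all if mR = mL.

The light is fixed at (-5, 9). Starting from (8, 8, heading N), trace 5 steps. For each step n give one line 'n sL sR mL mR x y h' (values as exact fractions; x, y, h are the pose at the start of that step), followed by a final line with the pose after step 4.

n=0: pose=(8,8,N); sL=40/29, sR=200/197; mL=-13680/5713, mR=2080/5713; mL+mR=-400/197 → advance -1; mR−mL=80/29 → turn +1·90°
n=1: pose=(8,7,W); sL=20/13, sR=100/61; mL=-2520/793, mR=-80/793; mL+mR=-200/61 → advance -1; mR−mL=40/13 → turn +1·90°
n=2: pose=(9,7,S); sL=200/241, sR=40/37; mL=-17040/8917, mR=-2240/8917; mL+mR=-80/37 → advance -1; mR−mL=400/241 → turn +1·90°
n=3: pose=(9,8,E); sL=25/32, sR=10/13; mL=-645/416, mR=5/416; mL+mR=-20/13 → advance -1; mR−mL=25/16 → turn +1·90°
n=4: pose=(8,8,N); sL=40/29, sR=200/197; mL=-13680/5713, mR=2080/5713; mL+mR=-400/197 → advance -1; mR−mL=80/29 → turn +1·90°

0 40/29 200/197 -13680/5713 2080/5713 8 8 N
1 20/13 100/61 -2520/793 -80/793 8 7 W
2 200/241 40/37 -17040/8917 -2240/8917 9 7 S
3 25/32 10/13 -645/416 5/416 9 8 E
4 40/29 200/197 -13680/5713 2080/5713 8 8 N
final 8 7 W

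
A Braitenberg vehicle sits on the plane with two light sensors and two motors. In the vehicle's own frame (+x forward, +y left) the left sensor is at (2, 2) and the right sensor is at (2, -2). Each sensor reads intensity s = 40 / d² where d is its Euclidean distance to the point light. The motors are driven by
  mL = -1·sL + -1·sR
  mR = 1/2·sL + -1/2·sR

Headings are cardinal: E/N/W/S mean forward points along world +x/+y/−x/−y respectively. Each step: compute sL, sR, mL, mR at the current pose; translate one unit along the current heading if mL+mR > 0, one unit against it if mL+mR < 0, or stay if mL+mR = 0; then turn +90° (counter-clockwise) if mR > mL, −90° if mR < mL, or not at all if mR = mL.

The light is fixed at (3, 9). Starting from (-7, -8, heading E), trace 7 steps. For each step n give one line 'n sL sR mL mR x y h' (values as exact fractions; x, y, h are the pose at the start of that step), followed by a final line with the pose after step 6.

0 40/289 8/85 -336/1445 32/1445 -7 -8 E
1 20/197 20/153 -7000/30141 -440/30141 -8 -8 N
2 40/569 8/85 -7952/48365 -576/48365 -8 -9 W
3 5/58 5/68 -315/1972 25/3944 -7 -9 S
4 40/289 8/85 -336/1445 32/1445 -7 -8 E
5 20/197 20/153 -7000/30141 -440/30141 -8 -8 N
6 40/569 8/85 -7952/48365 -576/48365 -8 -9 W
final -7 -9 S

n=0: pose=(-7,-8,E); sL=40/289, sR=8/85; mL=-336/1445, mR=32/1445; mL+mR=-304/1445 → advance -1; mR−mL=368/1445 → turn +1·90°
n=1: pose=(-8,-8,N); sL=20/197, sR=20/153; mL=-7000/30141, mR=-440/30141; mL+mR=-2480/10047 → advance -1; mR−mL=6560/30141 → turn +1·90°
n=2: pose=(-8,-9,W); sL=40/569, sR=8/85; mL=-7952/48365, mR=-576/48365; mL+mR=-8528/48365 → advance -1; mR−mL=7376/48365 → turn +1·90°
n=3: pose=(-7,-9,S); sL=5/58, sR=5/68; mL=-315/1972, mR=25/3944; mL+mR=-605/3944 → advance -1; mR−mL=655/3944 → turn +1·90°
n=4: pose=(-7,-8,E); sL=40/289, sR=8/85; mL=-336/1445, mR=32/1445; mL+mR=-304/1445 → advance -1; mR−mL=368/1445 → turn +1·90°
n=5: pose=(-8,-8,N); sL=20/197, sR=20/153; mL=-7000/30141, mR=-440/30141; mL+mR=-2480/10047 → advance -1; mR−mL=6560/30141 → turn +1·90°
n=6: pose=(-8,-9,W); sL=40/569, sR=8/85; mL=-7952/48365, mR=-576/48365; mL+mR=-8528/48365 → advance -1; mR−mL=7376/48365 → turn +1·90°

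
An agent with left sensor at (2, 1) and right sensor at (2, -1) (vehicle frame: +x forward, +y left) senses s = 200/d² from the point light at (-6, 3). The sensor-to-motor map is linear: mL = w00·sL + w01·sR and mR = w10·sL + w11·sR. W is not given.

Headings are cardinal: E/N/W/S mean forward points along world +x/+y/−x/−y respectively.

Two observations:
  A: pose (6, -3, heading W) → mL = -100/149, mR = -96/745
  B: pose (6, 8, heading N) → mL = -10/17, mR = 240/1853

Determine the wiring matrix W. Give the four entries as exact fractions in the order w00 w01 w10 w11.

obs A: pose=(6,-3,W) → sL=200/149, sR=8/5, mL=-100/149, mR=-96/745
obs B: pose=(6,8,N) → sL=20/17, sR=100/109, mL=-10/17, mR=240/1853
sensor matrix S = [[200/149, 8/5], [20/17, 100/109]]; det S = -179712/276097
solve [mL_A; mL_B] = S·[w00; w01] and [mR_A; mR_B] = S·[w10; w11]:
  w00 = -1/2, w01 = 0, w10 = 1/2, w11 = -1/2

-1/2 0 1/2 -1/2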